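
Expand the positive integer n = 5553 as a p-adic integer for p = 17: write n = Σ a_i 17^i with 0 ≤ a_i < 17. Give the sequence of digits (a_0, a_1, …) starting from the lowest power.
(a_0, a_1, …) = (11, 3, 2, 1)

Repeated division by 17 gives the digits low-to-high: 5553 = 11 + 3·17^1 + 2·17^2 + 1·17^3. Digit sequence: (11, 3, 2, 1).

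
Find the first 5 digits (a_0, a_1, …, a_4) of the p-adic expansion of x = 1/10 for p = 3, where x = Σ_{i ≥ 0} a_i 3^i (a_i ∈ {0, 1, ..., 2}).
(a_0, …, a_4) = (1, 0, 2, 2, 0)

v_3(1/10) = 0 (numerator and denominator both coprime to 3), so x ∈ ℤ_3^×. Compute digits iteratively via a_i = x_i mod 3, x_{i+1} = (x_i − a_i)/3, with x_0 = x:
  x_0 = 1/10;  a_0 = 1;  x_1 = (x_0 − 1)/3 = -3/10
  x_1 = -3/10;  a_1 = 0;  x_2 = (x_1 − 0)/3 = -1/10
  x_2 = -1/10;  a_2 = 2;  x_3 = (x_2 − 2)/3 = -7/10
  x_3 = -7/10;  a_3 = 2;  x_4 = (x_3 − 2)/3 = -9/10
  x_4 = -9/10;  a_4 = 0;  x_5 = (x_4 − 0)/3 = -3/10
Digits: (1, 0, 2, 2, 0).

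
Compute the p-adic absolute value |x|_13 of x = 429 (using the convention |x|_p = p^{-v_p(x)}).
|429|_13 = 1/13

Step 1 — compute v_13(x) by factoring powers of 13 out of the numerator and denominator: v_13(429) = 1. Step 2 — apply |x|_p = p^{-v_p(x)} = 13^{-1} = 1/13.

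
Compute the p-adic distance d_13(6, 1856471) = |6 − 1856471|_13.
d_13(6, 1856471) = 1/371293

Step 1 — x − y = 6 − 1856471 = -1856465. Step 2 — v_13(-1856465) = 5 (factor: -1856465 = −(13^5 · 5); the sign does not affect v_p). Step 3 — |x − y|_13 = 13^{-5} = 1/371293.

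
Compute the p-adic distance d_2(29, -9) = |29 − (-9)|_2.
d_2(29, -9) = 1/2

Step 1 — x − y = 29 − (-9) = 38. Step 2 — v_2(38) = 1 (factor: 38 = (2^1 · 19); the sign does not affect v_p). Step 3 — |x − y|_2 = 2^{-1} = 1/2.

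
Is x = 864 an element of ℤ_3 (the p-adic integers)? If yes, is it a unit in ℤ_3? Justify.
x ∈ ℤ_3 but not a unit; v_3(x) = 3 > 0

ℤ_3 = {x ∈ ℚ_3 : v_3(x) ≥ 0} and ℤ_3^× = {x ∈ ℤ_3 : v_3(x) = 0}. Here v_3(864) = v_3(num) − v_3(den) = 3; compare against these criteria.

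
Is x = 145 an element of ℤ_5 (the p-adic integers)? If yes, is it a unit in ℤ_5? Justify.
x ∈ ℤ_5 but not a unit; v_5(x) = 1 > 0

ℤ_5 = {x ∈ ℚ_5 : v_5(x) ≥ 0} and ℤ_5^× = {x ∈ ℤ_5 : v_5(x) = 0}. Here v_5(145) = v_5(num) − v_5(den) = 1; compare against these criteria.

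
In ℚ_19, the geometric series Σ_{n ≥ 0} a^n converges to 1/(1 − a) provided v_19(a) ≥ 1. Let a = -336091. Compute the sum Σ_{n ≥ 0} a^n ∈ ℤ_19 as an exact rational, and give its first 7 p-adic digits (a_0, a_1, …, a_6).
Σ a^n = 1/(1 − a) = 1/336092;  first 7 digits = (1, 0, 0, 8, 16, 18, 6)

v_19(a) = 3 ≥ 1, so the series converges in ℤ_19 to 1/(1 − a) = 1/(1 − (-336091)) = 1/336092. Expand this rational in ℤ_19: compute digits iteratively via d_i = x_i mod 19, x_{i+1} = (x_i − d_i)/19. The first 7 digits are (1, 0, 0, 8, 16, 18, 6).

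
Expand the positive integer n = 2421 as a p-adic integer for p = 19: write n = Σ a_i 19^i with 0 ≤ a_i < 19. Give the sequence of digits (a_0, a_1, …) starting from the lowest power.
(a_0, a_1, …) = (8, 13, 6)

Repeated division by 19 gives the digits low-to-high: 2421 = 8 + 13·19^1 + 6·19^2. Digit sequence: (8, 13, 6).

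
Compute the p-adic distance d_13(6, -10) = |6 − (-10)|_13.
d_13(6, -10) = 1

Step 1 — x − y = 6 − (-10) = 16. Step 2 — v_13(16) = 0 (factor: 16 = (13^0 · 16); the sign does not affect v_p). Step 3 — |x − y|_13 = 13^{0} = 1.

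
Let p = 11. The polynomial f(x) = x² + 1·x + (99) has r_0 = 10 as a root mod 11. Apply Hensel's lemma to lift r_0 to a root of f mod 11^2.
r_1 = 98 (mod 121)

Hensel: r_{i+1} = r_i − f(r_i)·(f′(r_i))^{-1} mod 11^{i+2}, f′(x) = 2x + 1. Iterate:
  r_0 = 10 (mod 11)
  r_1 = 98 (mod 121)
Final: r = 98 satisfies f(r) ≡ 0 mod 11^2.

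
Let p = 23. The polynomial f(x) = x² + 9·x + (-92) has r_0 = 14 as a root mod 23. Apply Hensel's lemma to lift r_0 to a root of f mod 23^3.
r_2 = 9973 (mod 12167)

Hensel: r_{i+1} = r_i − f(r_i)·(f′(r_i))^{-1} mod 23^{i+2}, f′(x) = 2x + 9. Iterate:
  r_0 = 14 (mod 23)
  r_1 = 451 (mod 529)
  r_2 = 9973 (mod 12167)
Final: r = 9973 satisfies f(r) ≡ 0 mod 23^3.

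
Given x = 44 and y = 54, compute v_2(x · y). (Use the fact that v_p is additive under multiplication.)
v_2(2376) = 3

v_p(x) = 2 (factor: 44 = 2^2 · 11); v_p(y) = 1 (factor: 54 = 2^1 · 27). Additivity: v_p(xy) = v_p(x) + v_p(y) = 2 + 1 = 3. (Direct check: xy = 2376 = 2^3 · (297).)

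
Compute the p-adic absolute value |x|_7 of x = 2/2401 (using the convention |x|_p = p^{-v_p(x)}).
|2/2401|_7 = 2401

Step 1 — compute v_7(x) by factoring powers of 7 out of the numerator and denominator: v_7(2/2401) = -4. Step 2 — apply |x|_p = p^{-v_p(x)} = 7^{4} = 2401.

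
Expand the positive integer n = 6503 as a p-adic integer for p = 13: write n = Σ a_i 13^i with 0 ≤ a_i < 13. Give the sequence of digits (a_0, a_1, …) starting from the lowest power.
(a_0, a_1, …) = (3, 6, 12, 2)

Repeated division by 13 gives the digits low-to-high: 6503 = 3 + 6·13^1 + 12·13^2 + 2·13^3. Digit sequence: (3, 6, 12, 2).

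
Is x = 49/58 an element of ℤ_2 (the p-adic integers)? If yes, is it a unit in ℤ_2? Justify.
x ∉ ℤ_2 (v_2(x) = -1 < 0)

ℤ_2 = {x ∈ ℚ_2 : v_2(x) ≥ 0} and ℤ_2^× = {x ∈ ℤ_2 : v_2(x) = 0}. Here v_2(49/58) = v_2(num) − v_2(den) = -1; compare against these criteria.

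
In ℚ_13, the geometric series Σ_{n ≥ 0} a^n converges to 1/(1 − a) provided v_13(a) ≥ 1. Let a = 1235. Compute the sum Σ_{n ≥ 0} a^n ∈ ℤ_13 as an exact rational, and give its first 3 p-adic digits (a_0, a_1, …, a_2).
Σ a^n = 1/(1 − a) = -1/1234;  first 3 digits = (1, 4, 10)

v_13(a) = 1 ≥ 1, so the series converges in ℤ_13 to 1/(1 − a) = 1/(1 − 1235) = -1/1234. Expand this rational in ℤ_13: compute digits iteratively via d_i = x_i mod 13, x_{i+1} = (x_i − d_i)/13. The first 3 digits are (1, 4, 10).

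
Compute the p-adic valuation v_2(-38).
v_2(-38) = 1

v_2(n) is the largest exponent k such that 2^k divides n. Factor out: -38 = -2^1 · 19. (Sign doesn't affect v_p.) So v_2(-38) = 1.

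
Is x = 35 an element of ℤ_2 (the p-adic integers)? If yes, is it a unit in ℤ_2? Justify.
x ∈ ℤ_2^× (unit); v_2(x) = 0

ℤ_2 = {x ∈ ℚ_2 : v_2(x) ≥ 0} and ℤ_2^× = {x ∈ ℤ_2 : v_2(x) = 0}. Here v_2(35) = v_2(num) − v_2(den) = 0; compare against these criteria.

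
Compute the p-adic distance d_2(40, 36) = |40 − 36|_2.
d_2(40, 36) = 1/4

Step 1 — x − y = 40 − 36 = 4. Step 2 — v_2(4) = 2 (factor: 4 = (2^2 · 1); the sign does not affect v_p). Step 3 — |x − y|_2 = 2^{-2} = 1/4.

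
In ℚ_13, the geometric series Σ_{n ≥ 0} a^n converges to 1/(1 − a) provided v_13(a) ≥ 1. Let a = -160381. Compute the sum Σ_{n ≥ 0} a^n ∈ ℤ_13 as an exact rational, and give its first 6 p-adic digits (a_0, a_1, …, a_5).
Σ a^n = 1/(1 − a) = 1/160382;  first 6 digits = (1, 0, 0, 5, 7, 12)

v_13(a) = 3 ≥ 1, so the series converges in ℤ_13 to 1/(1 − a) = 1/(1 − (-160381)) = 1/160382. Expand this rational in ℤ_13: compute digits iteratively via d_i = x_i mod 13, x_{i+1} = (x_i − d_i)/13. The first 6 digits are (1, 0, 0, 5, 7, 12).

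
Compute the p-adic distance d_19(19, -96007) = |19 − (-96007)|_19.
d_19(19, -96007) = 1/6859

Step 1 — x − y = 19 − (-96007) = 96026. Step 2 — v_19(96026) = 3 (factor: 96026 = (19^3 · 14); the sign does not affect v_p). Step 3 — |x − y|_19 = 19^{-3} = 1/6859.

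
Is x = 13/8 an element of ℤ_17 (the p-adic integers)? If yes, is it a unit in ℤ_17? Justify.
x ∈ ℤ_17^× (unit); v_17(x) = 0

ℤ_17 = {x ∈ ℚ_17 : v_17(x) ≥ 0} and ℤ_17^× = {x ∈ ℤ_17 : v_17(x) = 0}. Here v_17(13/8) = v_17(num) − v_17(den) = 0; compare against these criteria.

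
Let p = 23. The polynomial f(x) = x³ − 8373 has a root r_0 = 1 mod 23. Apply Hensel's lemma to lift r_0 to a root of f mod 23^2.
r_1 = 323 (mod 529)

Hensel: r_{i+1} = r_i − f(r_i)/f′(r_i) mod 23^{i+2}, where f′(x) = 3x². Iterate:
  r_0 = 1 (mod 23)
  r_1 = 323 (mod 529)
Final: r = 323 with f(r) ≡ 0 mod 23^2.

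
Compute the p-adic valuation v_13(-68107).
v_13(-68107) = 3

v_13(n) is the largest exponent k such that 13^k divides n. Factor out: -68107 = -13^3 · 31. (Sign doesn't affect v_p.) So v_13(-68107) = 3.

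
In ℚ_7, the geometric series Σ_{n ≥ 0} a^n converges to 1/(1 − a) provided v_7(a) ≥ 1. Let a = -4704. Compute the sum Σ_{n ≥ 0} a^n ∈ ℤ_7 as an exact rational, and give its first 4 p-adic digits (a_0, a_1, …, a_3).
Σ a^n = 1/(1 − a) = 1/4705;  first 4 digits = (1, 0, 2, 0)

v_7(a) = 2 ≥ 1, so the series converges in ℤ_7 to 1/(1 − a) = 1/(1 − (-4704)) = 1/4705. Expand this rational in ℤ_7: compute digits iteratively via d_i = x_i mod 7, x_{i+1} = (x_i − d_i)/7. The first 4 digits are (1, 0, 2, 0).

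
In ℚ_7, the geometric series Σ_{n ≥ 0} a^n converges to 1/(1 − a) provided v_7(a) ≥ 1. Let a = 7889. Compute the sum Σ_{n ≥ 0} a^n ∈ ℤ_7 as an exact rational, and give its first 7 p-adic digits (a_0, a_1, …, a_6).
Σ a^n = 1/(1 − a) = -1/7888;  first 7 digits = (1, 0, 0, 2, 3, 0, 4)

v_7(a) = 3 ≥ 1, so the series converges in ℤ_7 to 1/(1 − a) = 1/(1 − 7889) = -1/7888. Expand this rational in ℤ_7: compute digits iteratively via d_i = x_i mod 7, x_{i+1} = (x_i − d_i)/7. The first 7 digits are (1, 0, 0, 2, 3, 0, 4).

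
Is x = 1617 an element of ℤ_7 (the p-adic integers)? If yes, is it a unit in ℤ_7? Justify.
x ∈ ℤ_7 but not a unit; v_7(x) = 2 > 0

ℤ_7 = {x ∈ ℚ_7 : v_7(x) ≥ 0} and ℤ_7^× = {x ∈ ℤ_7 : v_7(x) = 0}. Here v_7(1617) = v_7(num) − v_7(den) = 2; compare against these criteria.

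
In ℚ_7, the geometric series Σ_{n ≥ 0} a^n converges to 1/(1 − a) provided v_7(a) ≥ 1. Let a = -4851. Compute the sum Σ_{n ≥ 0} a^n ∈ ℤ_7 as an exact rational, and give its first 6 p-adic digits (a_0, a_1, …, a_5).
Σ a^n = 1/(1 − a) = 1/4852;  first 6 digits = (1, 0, 6, 6, 5, 6)

v_7(a) = 2 ≥ 1, so the series converges in ℤ_7 to 1/(1 − a) = 1/(1 − (-4851)) = 1/4852. Expand this rational in ℤ_7: compute digits iteratively via d_i = x_i mod 7, x_{i+1} = (x_i − d_i)/7. The first 6 digits are (1, 0, 6, 6, 5, 6).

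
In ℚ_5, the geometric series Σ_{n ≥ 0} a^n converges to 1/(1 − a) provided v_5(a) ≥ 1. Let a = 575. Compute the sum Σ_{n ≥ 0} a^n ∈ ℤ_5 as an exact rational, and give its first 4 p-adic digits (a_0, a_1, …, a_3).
Σ a^n = 1/(1 − a) = -1/574;  first 4 digits = (1, 0, 3, 4)

v_5(a) = 2 ≥ 1, so the series converges in ℤ_5 to 1/(1 − a) = 1/(1 − 575) = -1/574. Expand this rational in ℤ_5: compute digits iteratively via d_i = x_i mod 5, x_{i+1} = (x_i − d_i)/5. The first 4 digits are (1, 0, 3, 4).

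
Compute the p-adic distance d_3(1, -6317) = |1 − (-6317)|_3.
d_3(1, -6317) = 1/243

Step 1 — x − y = 1 − (-6317) = 6318. Step 2 — v_3(6318) = 5 (factor: 6318 = (3^5 · 26); the sign does not affect v_p). Step 3 — |x − y|_3 = 3^{-5} = 1/243.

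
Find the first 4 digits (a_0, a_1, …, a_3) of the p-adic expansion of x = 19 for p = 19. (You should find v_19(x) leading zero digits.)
(a_0, …, a_3) = (0, 1, 0, 0)

v_19(19) = 1, so a_0 = ... = a_0 = 0. Factor out: x = 19^1 · u with u = 1 a unit in ℤ_19. Expand u iteratively via a_{v+i} = u_i mod 19, u_{i+1} = (u_i − a_{v+i})/19:
  u_0 = 1;  a_1 = 1;  u_1 = (u_0 − 1)/19 = 0
  u_1 = 0;  a_2 = 0;  u_2 = (u_1 − 0)/19 = 0
  u_2 = 0;  a_3 = 0;  u_3 = (u_2 − 0)/19 = 0
Digits: (0, 1, 0, 0).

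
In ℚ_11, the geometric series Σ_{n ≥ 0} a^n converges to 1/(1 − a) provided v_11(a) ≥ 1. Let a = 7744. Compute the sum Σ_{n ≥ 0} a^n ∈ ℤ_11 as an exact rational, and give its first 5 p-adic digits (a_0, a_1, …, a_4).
Σ a^n = 1/(1 − a) = -1/7743;  first 5 digits = (1, 0, 9, 5, 4)

v_11(a) = 2 ≥ 1, so the series converges in ℤ_11 to 1/(1 − a) = 1/(1 − 7744) = -1/7743. Expand this rational in ℤ_11: compute digits iteratively via d_i = x_i mod 11, x_{i+1} = (x_i − d_i)/11. The first 5 digits are (1, 0, 9, 5, 4).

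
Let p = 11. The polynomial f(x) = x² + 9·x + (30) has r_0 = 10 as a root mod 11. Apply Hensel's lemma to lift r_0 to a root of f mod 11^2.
r_1 = 65 (mod 121)

Hensel: r_{i+1} = r_i − f(r_i)·(f′(r_i))^{-1} mod 11^{i+2}, f′(x) = 2x + 9. Iterate:
  r_0 = 10 (mod 11)
  r_1 = 65 (mod 121)
Final: r = 65 satisfies f(r) ≡ 0 mod 11^2.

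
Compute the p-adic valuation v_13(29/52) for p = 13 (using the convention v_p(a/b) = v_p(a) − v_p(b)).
v_13(29/52) = -1

Factor powers of 13 from the numerator and denominator of the reduced fraction: 29 = 13^0 · 29 and 52 = 13^1 · 4. Apply v_p(a/b) = v_p(a) − v_p(b): v_13(29/52) = 0 − 1 = -1.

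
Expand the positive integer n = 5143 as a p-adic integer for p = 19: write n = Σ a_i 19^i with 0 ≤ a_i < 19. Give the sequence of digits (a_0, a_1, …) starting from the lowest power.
(a_0, a_1, …) = (13, 4, 14)

Repeated division by 19 gives the digits low-to-high: 5143 = 13 + 4·19^1 + 14·19^2. Digit sequence: (13, 4, 14).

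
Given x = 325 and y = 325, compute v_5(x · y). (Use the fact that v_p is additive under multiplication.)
v_5(105625) = 4

v_p(x) = 2 (factor: 325 = 5^2 · 13); v_p(y) = 2 (factor: 325 = 5^2 · 13). Additivity: v_p(xy) = v_p(x) + v_p(y) = 2 + 2 = 4. (Direct check: xy = 105625 = 5^4 · (169).)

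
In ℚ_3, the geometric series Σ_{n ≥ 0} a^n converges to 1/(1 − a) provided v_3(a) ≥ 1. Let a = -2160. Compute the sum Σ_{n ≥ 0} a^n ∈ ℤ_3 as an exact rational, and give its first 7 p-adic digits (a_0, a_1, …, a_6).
Σ a^n = 1/(1 − a) = 1/2161;  first 7 digits = (1, 0, 0, 1, 0, 0, 1)

v_3(a) = 3 ≥ 1, so the series converges in ℤ_3 to 1/(1 − a) = 1/(1 − (-2160)) = 1/2161. Expand this rational in ℤ_3: compute digits iteratively via d_i = x_i mod 3, x_{i+1} = (x_i − d_i)/3. The first 7 digits are (1, 0, 0, 1, 0, 0, 1).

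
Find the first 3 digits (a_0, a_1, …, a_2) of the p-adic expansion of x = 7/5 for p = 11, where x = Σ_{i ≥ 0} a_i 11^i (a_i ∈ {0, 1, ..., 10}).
(a_0, …, a_2) = (8, 6, 6)

v_11(7/5) = 0 (numerator and denominator both coprime to 11), so x ∈ ℤ_11^×. Compute digits iteratively via a_i = x_i mod 11, x_{i+1} = (x_i − a_i)/11, with x_0 = x:
  x_0 = 7/5;  a_0 = 8;  x_1 = (x_0 − 8)/11 = -3/5
  x_1 = -3/5;  a_1 = 6;  x_2 = (x_1 − 6)/11 = -3/5
  x_2 = -3/5;  a_2 = 6;  x_3 = (x_2 − 6)/11 = -3/5
Digits: (8, 6, 6).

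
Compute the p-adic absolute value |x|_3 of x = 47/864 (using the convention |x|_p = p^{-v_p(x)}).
|47/864|_3 = 27

Step 1 — compute v_3(x) by factoring powers of 3 out of the numerator and denominator: v_3(47/864) = -3. Step 2 — apply |x|_p = p^{-v_p(x)} = 3^{3} = 27.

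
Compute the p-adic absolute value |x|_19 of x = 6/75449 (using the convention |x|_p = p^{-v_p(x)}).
|6/75449|_19 = 6859

Step 1 — compute v_19(x) by factoring powers of 19 out of the numerator and denominator: v_19(6/75449) = -3. Step 2 — apply |x|_p = p^{-v_p(x)} = 19^{3} = 6859.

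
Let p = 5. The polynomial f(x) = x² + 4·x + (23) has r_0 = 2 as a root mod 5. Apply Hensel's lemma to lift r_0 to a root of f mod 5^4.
r_3 = 557 (mod 625)

Hensel: r_{i+1} = r_i − f(r_i)·(f′(r_i))^{-1} mod 5^{i+2}, f′(x) = 2x + 4. Iterate:
  r_0 = 2 (mod 5)
  r_1 = 7 (mod 25)
  r_2 = 57 (mod 125)
  r_3 = 557 (mod 625)
Final: r = 557 satisfies f(r) ≡ 0 mod 5^4.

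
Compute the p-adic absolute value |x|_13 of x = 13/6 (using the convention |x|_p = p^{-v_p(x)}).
|13/6|_13 = 1/13

Step 1 — compute v_13(x) by factoring powers of 13 out of the numerator and denominator: v_13(13/6) = 1. Step 2 — apply |x|_p = p^{-v_p(x)} = 13^{-1} = 1/13.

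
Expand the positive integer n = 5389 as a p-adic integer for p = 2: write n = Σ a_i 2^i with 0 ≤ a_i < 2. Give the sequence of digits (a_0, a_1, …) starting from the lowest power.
(a_0, a_1, …) = (1, 0, 1, 1, 0, 0, 0, 0, 1, 0, 1, 0, 1)

Repeated division by 2 gives the digits low-to-high: 5389 = 1 + 1·2^2 + 1·2^3 + 1·2^8 + 1·2^10 + 1·2^12. Digit sequence: (1, 0, 1, 1, 0, 0, 0, 0, 1, 0, 1, 0, 1).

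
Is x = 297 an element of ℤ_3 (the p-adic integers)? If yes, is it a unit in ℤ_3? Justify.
x ∈ ℤ_3 but not a unit; v_3(x) = 3 > 0

ℤ_3 = {x ∈ ℚ_3 : v_3(x) ≥ 0} and ℤ_3^× = {x ∈ ℤ_3 : v_3(x) = 0}. Here v_3(297) = v_3(num) − v_3(den) = 3; compare against these criteria.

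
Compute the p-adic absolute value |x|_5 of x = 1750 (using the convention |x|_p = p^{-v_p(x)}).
|1750|_5 = 1/125

Step 1 — compute v_5(x) by factoring powers of 5 out of the numerator and denominator: v_5(1750) = 3. Step 2 — apply |x|_p = p^{-v_p(x)} = 5^{-3} = 1/125.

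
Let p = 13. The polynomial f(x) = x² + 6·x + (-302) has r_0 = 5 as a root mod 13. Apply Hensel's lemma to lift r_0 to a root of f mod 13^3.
r_2 = 1214 (mod 2197)

Hensel: r_{i+1} = r_i − f(r_i)·(f′(r_i))^{-1} mod 13^{i+2}, f′(x) = 2x + 6. Iterate:
  r_0 = 5 (mod 13)
  r_1 = 31 (mod 169)
  r_2 = 1214 (mod 2197)
Final: r = 1214 satisfies f(r) ≡ 0 mod 13^3.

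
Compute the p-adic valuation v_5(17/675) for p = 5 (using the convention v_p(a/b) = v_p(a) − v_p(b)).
v_5(17/675) = -2

Factor powers of 5 from the numerator and denominator of the reduced fraction: 17 = 5^0 · 17 and 675 = 5^2 · 27. Apply v_p(a/b) = v_p(a) − v_p(b): v_5(17/675) = 0 − 2 = -2.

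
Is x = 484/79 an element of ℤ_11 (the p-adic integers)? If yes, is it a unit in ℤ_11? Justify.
x ∈ ℤ_11 but not a unit; v_11(x) = 2 > 0

ℤ_11 = {x ∈ ℚ_11 : v_11(x) ≥ 0} and ℤ_11^× = {x ∈ ℤ_11 : v_11(x) = 0}. Here v_11(484/79) = v_11(num) − v_11(den) = 2; compare against these criteria.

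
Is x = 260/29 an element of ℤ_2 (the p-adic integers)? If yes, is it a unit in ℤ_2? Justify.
x ∈ ℤ_2 but not a unit; v_2(x) = 2 > 0

ℤ_2 = {x ∈ ℚ_2 : v_2(x) ≥ 0} and ℤ_2^× = {x ∈ ℤ_2 : v_2(x) = 0}. Here v_2(260/29) = v_2(num) − v_2(den) = 2; compare against these criteria.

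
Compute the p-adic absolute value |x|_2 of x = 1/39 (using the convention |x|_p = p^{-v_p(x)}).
|1/39|_2 = 1

Step 1 — compute v_2(x) by factoring powers of 2 out of the numerator and denominator: v_2(1/39) = 0. Step 2 — apply |x|_p = p^{-v_p(x)} = 2^{0} = 1.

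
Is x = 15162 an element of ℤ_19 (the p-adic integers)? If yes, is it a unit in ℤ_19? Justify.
x ∈ ℤ_19 but not a unit; v_19(x) = 2 > 0

ℤ_19 = {x ∈ ℚ_19 : v_19(x) ≥ 0} and ℤ_19^× = {x ∈ ℤ_19 : v_19(x) = 0}. Here v_19(15162) = v_19(num) − v_19(den) = 2; compare against these criteria.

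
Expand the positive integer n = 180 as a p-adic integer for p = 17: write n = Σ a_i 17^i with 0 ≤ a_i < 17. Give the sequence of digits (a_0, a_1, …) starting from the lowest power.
(a_0, a_1, …) = (10, 10)

Repeated division by 17 gives the digits low-to-high: 180 = 10 + 10·17^1. Digit sequence: (10, 10).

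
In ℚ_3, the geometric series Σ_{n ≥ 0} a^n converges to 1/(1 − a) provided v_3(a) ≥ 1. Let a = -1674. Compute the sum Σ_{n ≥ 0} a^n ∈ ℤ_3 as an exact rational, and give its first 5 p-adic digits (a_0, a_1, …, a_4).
Σ a^n = 1/(1 − a) = 1/1675;  first 5 digits = (1, 0, 0, 1, 0)

v_3(a) = 3 ≥ 1, so the series converges in ℤ_3 to 1/(1 − a) = 1/(1 − (-1674)) = 1/1675. Expand this rational in ℤ_3: compute digits iteratively via d_i = x_i mod 3, x_{i+1} = (x_i − d_i)/3. The first 5 digits are (1, 0, 0, 1, 0).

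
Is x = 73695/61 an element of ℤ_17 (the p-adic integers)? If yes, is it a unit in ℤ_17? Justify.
x ∈ ℤ_17 but not a unit; v_17(x) = 3 > 0

ℤ_17 = {x ∈ ℚ_17 : v_17(x) ≥ 0} and ℤ_17^× = {x ∈ ℤ_17 : v_17(x) = 0}. Here v_17(73695/61) = v_17(num) − v_17(den) = 3; compare against these criteria.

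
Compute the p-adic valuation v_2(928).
v_2(928) = 5

v_2(n) is the largest exponent k such that 2^k divides n. Factor out: 928 = 2^5 · 29. (Sign doesn't affect v_p.) So v_2(928) = 5.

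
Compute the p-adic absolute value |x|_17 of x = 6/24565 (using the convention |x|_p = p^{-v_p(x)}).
|6/24565|_17 = 4913

Step 1 — compute v_17(x) by factoring powers of 17 out of the numerator and denominator: v_17(6/24565) = -3. Step 2 — apply |x|_p = p^{-v_p(x)} = 17^{3} = 4913.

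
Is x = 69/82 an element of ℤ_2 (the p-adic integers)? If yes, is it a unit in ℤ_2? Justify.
x ∉ ℤ_2 (v_2(x) = -1 < 0)

ℤ_2 = {x ∈ ℚ_2 : v_2(x) ≥ 0} and ℤ_2^× = {x ∈ ℤ_2 : v_2(x) = 0}. Here v_2(69/82) = v_2(num) − v_2(den) = -1; compare against these criteria.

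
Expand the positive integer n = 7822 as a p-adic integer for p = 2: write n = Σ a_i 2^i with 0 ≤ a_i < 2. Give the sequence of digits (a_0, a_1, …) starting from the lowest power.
(a_0, a_1, …) = (0, 1, 1, 1, 0, 0, 0, 1, 0, 1, 1, 1, 1)

Repeated division by 2 gives the digits low-to-high: 7822 = 1·2^1 + 1·2^2 + 1·2^3 + 1·2^7 + 1·2^9 + 1·2^10 + 1·2^11 + 1·2^12. Digit sequence: (0, 1, 1, 1, 0, 0, 0, 1, 0, 1, 1, 1, 1).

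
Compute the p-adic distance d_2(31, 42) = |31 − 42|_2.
d_2(31, 42) = 1

Step 1 — x − y = 31 − 42 = -11. Step 2 — v_2(-11) = 0 (factor: -11 = −(2^0 · 11); the sign does not affect v_p). Step 3 — |x − y|_2 = 2^{0} = 1.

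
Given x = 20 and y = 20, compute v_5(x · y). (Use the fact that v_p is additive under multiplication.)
v_5(400) = 2

v_p(x) = 1 (factor: 20 = 5^1 · 4); v_p(y) = 1 (factor: 20 = 5^1 · 4). Additivity: v_p(xy) = v_p(x) + v_p(y) = 1 + 1 = 2. (Direct check: xy = 400 = 5^2 · (16).)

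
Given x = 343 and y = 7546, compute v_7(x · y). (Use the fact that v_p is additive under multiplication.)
v_7(2588278) = 6

v_p(x) = 3 (factor: 343 = 7^3 · 1); v_p(y) = 3 (factor: 7546 = 7^3 · 22). Additivity: v_p(xy) = v_p(x) + v_p(y) = 3 + 3 = 6. (Direct check: xy = 2588278 = 7^6 · (22).)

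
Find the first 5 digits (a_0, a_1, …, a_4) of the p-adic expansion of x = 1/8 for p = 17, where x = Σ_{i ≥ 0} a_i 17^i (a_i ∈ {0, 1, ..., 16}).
(a_0, …, a_4) = (15, 14, 14, 14, 14)

v_17(1/8) = 0 (numerator and denominator both coprime to 17), so x ∈ ℤ_17^×. Compute digits iteratively via a_i = x_i mod 17, x_{i+1} = (x_i − a_i)/17, with x_0 = x:
  x_0 = 1/8;  a_0 = 15;  x_1 = (x_0 − 15)/17 = -7/8
  x_1 = -7/8;  a_1 = 14;  x_2 = (x_1 − 14)/17 = -7/8
  x_2 = -7/8;  a_2 = 14;  x_3 = (x_2 − 14)/17 = -7/8
  x_3 = -7/8;  a_3 = 14;  x_4 = (x_3 − 14)/17 = -7/8
  x_4 = -7/8;  a_4 = 14;  x_5 = (x_4 − 14)/17 = -7/8
Digits: (15, 14, 14, 14, 14).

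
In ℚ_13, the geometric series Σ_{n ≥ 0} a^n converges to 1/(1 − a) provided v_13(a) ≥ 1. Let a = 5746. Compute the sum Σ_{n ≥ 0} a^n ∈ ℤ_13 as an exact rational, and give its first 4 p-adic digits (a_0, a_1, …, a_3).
Σ a^n = 1/(1 − a) = -1/5745;  first 4 digits = (1, 0, 8, 2)

v_13(a) = 2 ≥ 1, so the series converges in ℤ_13 to 1/(1 − a) = 1/(1 − 5746) = -1/5745. Expand this rational in ℤ_13: compute digits iteratively via d_i = x_i mod 13, x_{i+1} = (x_i − d_i)/13. The first 4 digits are (1, 0, 8, 2).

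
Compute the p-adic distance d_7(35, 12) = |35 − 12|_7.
d_7(35, 12) = 1

Step 1 — x − y = 35 − 12 = 23. Step 2 — v_7(23) = 0 (factor: 23 = (7^0 · 23); the sign does not affect v_p). Step 3 — |x − y|_7 = 7^{0} = 1.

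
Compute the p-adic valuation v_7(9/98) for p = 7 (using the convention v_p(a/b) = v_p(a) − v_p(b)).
v_7(9/98) = -2

Factor powers of 7 from the numerator and denominator of the reduced fraction: 9 = 7^0 · 9 and 98 = 7^2 · 2. Apply v_p(a/b) = v_p(a) − v_p(b): v_7(9/98) = 0 − 2 = -2.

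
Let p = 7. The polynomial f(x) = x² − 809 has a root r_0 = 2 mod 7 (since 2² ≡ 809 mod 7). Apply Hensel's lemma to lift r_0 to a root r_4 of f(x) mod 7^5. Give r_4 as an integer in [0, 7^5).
r_4 = 10481 (mod 16807)

Hensel's recurrence: r_{i+1} = r_i − f(r_i)·(f′(r_i))^{-1} mod 7^{i+2}, with f′(x) = 2x. Iterate:
  r_0 = 2 (mod 7)
  r_1 = 44 (mod 49)
  r_2 = 191 (mod 343)
  r_3 = 877 (mod 2401)
  r_4 = 10481 (mod 16807)
Final: r_4 = 10481, and one checks f(r_4) ≡ 0 mod 7^5.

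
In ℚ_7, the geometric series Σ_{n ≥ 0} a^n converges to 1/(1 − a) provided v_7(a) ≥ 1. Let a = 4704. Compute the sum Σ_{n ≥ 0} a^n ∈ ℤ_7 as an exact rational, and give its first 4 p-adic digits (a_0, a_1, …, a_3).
Σ a^n = 1/(1 − a) = -1/4703;  first 4 digits = (1, 0, 5, 6)

v_7(a) = 2 ≥ 1, so the series converges in ℤ_7 to 1/(1 − a) = 1/(1 − 4704) = -1/4703. Expand this rational in ℤ_7: compute digits iteratively via d_i = x_i mod 7, x_{i+1} = (x_i − d_i)/7. The first 4 digits are (1, 0, 5, 6).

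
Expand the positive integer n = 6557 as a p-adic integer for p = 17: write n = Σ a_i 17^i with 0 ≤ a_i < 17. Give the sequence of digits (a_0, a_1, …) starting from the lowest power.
(a_0, a_1, …) = (12, 11, 5, 1)

Repeated division by 17 gives the digits low-to-high: 6557 = 12 + 11·17^1 + 5·17^2 + 1·17^3. Digit sequence: (12, 11, 5, 1).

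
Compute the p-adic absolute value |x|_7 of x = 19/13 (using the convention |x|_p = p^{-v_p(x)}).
|19/13|_7 = 1

Step 1 — compute v_7(x) by factoring powers of 7 out of the numerator and denominator: v_7(19/13) = 0. Step 2 — apply |x|_p = p^{-v_p(x)} = 7^{0} = 1.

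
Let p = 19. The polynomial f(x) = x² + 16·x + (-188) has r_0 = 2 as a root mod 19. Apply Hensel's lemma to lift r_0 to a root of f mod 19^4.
r_3 = 29034 (mod 130321)

Hensel: r_{i+1} = r_i − f(r_i)·(f′(r_i))^{-1} mod 19^{i+2}, f′(x) = 2x + 16. Iterate:
  r_0 = 2 (mod 19)
  r_1 = 154 (mod 361)
  r_2 = 1598 (mod 6859)
  r_3 = 29034 (mod 130321)
Final: r = 29034 satisfies f(r) ≡ 0 mod 19^4.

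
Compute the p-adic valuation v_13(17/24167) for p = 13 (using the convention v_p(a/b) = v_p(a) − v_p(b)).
v_13(17/24167) = -3

Factor powers of 13 from the numerator and denominator of the reduced fraction: 17 = 13^0 · 17 and 24167 = 13^3 · 11. Apply v_p(a/b) = v_p(a) − v_p(b): v_13(17/24167) = 0 − 3 = -3.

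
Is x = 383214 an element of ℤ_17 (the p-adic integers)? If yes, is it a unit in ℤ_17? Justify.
x ∈ ℤ_17 but not a unit; v_17(x) = 3 > 0

ℤ_17 = {x ∈ ℚ_17 : v_17(x) ≥ 0} and ℤ_17^× = {x ∈ ℤ_17 : v_17(x) = 0}. Here v_17(383214) = v_17(num) − v_17(den) = 3; compare against these criteria.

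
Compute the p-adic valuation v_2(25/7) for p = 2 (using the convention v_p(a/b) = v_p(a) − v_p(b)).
v_2(25/7) = 0

Factor powers of 2 from the numerator and denominator of the reduced fraction: 25 = 2^0 · 25 and 7 = 2^0 · 7. Apply v_p(a/b) = v_p(a) − v_p(b): v_2(25/7) = 0 − 0 = 0.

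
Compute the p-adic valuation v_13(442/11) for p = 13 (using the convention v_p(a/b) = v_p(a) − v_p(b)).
v_13(442/11) = 1

Factor powers of 13 from the numerator and denominator of the reduced fraction: 442 = 13^1 · 34 and 11 = 13^0 · 11. Apply v_p(a/b) = v_p(a) − v_p(b): v_13(442/11) = 1 − 0 = 1.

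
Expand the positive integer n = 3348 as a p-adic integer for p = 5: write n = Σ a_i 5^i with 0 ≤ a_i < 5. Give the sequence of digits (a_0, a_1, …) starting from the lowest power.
(a_0, a_1, …) = (3, 4, 3, 1, 0, 1)

Repeated division by 5 gives the digits low-to-high: 3348 = 3 + 4·5^1 + 3·5^2 + 1·5^3 + 1·5^5. Digit sequence: (3, 4, 3, 1, 0, 1).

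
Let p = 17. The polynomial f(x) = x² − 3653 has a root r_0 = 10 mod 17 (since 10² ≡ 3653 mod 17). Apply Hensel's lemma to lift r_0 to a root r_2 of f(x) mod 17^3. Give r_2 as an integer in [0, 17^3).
r_2 = 1676 (mod 4913)

Hensel's recurrence: r_{i+1} = r_i − f(r_i)·(f′(r_i))^{-1} mod 17^{i+2}, with f′(x) = 2x. Iterate:
  r_0 = 10 (mod 17)
  r_1 = 231 (mod 289)
  r_2 = 1676 (mod 4913)
Final: r_2 = 1676, and one checks f(r_2) ≡ 0 mod 17^3.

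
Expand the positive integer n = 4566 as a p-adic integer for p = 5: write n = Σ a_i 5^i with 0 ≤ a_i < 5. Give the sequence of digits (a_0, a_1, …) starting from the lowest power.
(a_0, a_1, …) = (1, 3, 2, 1, 2, 1)

Repeated division by 5 gives the digits low-to-high: 4566 = 1 + 3·5^1 + 2·5^2 + 1·5^3 + 2·5^4 + 1·5^5. Digit sequence: (1, 3, 2, 1, 2, 1).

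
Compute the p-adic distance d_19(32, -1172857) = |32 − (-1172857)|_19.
d_19(32, -1172857) = 1/130321

Step 1 — x − y = 32 − (-1172857) = 1172889. Step 2 — v_19(1172889) = 4 (factor: 1172889 = (19^4 · 9); the sign does not affect v_p). Step 3 — |x − y|_19 = 19^{-4} = 1/130321.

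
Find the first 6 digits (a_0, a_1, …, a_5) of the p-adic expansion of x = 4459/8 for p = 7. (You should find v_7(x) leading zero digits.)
(a_0, …, a_5) = (0, 0, 0, 6, 2, 4)

v_7(4459/8) = 3, so a_0 = ... = a_2 = 0. Factor out: x = 7^3 · u with u = 13/8 a unit in ℤ_7. Expand u iteratively via a_{v+i} = u_i mod 7, u_{i+1} = (u_i − a_{v+i})/7:
  u_0 = 13/8;  a_3 = 6;  u_1 = (u_0 − 6)/7 = -5/8
  u_1 = -5/8;  a_4 = 2;  u_2 = (u_1 − 2)/7 = -3/8
  u_2 = -3/8;  a_5 = 4;  u_3 = (u_2 − 4)/7 = -5/8
Digits: (0, 0, 0, 6, 2, 4).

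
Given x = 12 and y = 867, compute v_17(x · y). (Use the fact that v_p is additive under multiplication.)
v_17(10404) = 2

v_p(x) = 0 (factor: 12 = 17^0 · 12); v_p(y) = 2 (factor: 867 = 17^2 · 3). Additivity: v_p(xy) = v_p(x) + v_p(y) = 0 + 2 = 2. (Direct check: xy = 10404 = 17^2 · (36).)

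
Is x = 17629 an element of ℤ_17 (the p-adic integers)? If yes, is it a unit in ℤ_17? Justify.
x ∈ ℤ_17 but not a unit; v_17(x) = 2 > 0

ℤ_17 = {x ∈ ℚ_17 : v_17(x) ≥ 0} and ℤ_17^× = {x ∈ ℤ_17 : v_17(x) = 0}. Here v_17(17629) = v_17(num) − v_17(den) = 2; compare against these criteria.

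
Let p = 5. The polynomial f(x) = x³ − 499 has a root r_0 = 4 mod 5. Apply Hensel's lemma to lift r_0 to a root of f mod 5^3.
r_2 = 124 (mod 125)

Hensel: r_{i+1} = r_i − f(r_i)/f′(r_i) mod 5^{i+2}, where f′(x) = 3x². Iterate:
  r_0 = 4 (mod 5)
  r_1 = 24 (mod 25)
  r_2 = 124 (mod 125)
Final: r = 124 with f(r) ≡ 0 mod 5^3.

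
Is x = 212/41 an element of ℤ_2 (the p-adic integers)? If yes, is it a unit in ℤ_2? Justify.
x ∈ ℤ_2 but not a unit; v_2(x) = 2 > 0

ℤ_2 = {x ∈ ℚ_2 : v_2(x) ≥ 0} and ℤ_2^× = {x ∈ ℤ_2 : v_2(x) = 0}. Here v_2(212/41) = v_2(num) − v_2(den) = 2; compare against these criteria.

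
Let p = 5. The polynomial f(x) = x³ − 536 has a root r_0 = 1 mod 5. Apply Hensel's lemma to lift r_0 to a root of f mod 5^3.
r_2 = 71 (mod 125)

Hensel: r_{i+1} = r_i − f(r_i)/f′(r_i) mod 5^{i+2}, where f′(x) = 3x². Iterate:
  r_0 = 1 (mod 5)
  r_1 = 21 (mod 25)
  r_2 = 71 (mod 125)
Final: r = 71 with f(r) ≡ 0 mod 5^3.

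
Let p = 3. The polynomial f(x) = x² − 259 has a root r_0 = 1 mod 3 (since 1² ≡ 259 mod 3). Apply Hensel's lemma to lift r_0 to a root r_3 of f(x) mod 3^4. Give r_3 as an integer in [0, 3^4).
r_3 = 4 (mod 81)

Hensel's recurrence: r_{i+1} = r_i − f(r_i)·(f′(r_i))^{-1} mod 3^{i+2}, with f′(x) = 2x. Iterate:
  r_0 = 1 (mod 3)
  r_1 = 4 (mod 9)
  r_2 = 4 (mod 27)
  r_3 = 4 (mod 81)
Final: r_3 = 4, and one checks f(r_3) ≡ 0 mod 3^4.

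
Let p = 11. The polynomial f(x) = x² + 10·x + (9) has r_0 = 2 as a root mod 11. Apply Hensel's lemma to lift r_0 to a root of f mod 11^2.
r_1 = 112 (mod 121)

Hensel: r_{i+1} = r_i − f(r_i)·(f′(r_i))^{-1} mod 11^{i+2}, f′(x) = 2x + 10. Iterate:
  r_0 = 2 (mod 11)
  r_1 = 112 (mod 121)
Final: r = 112 satisfies f(r) ≡ 0 mod 11^2.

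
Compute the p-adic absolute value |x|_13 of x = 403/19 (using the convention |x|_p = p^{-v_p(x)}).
|403/19|_13 = 1/13

Step 1 — compute v_13(x) by factoring powers of 13 out of the numerator and denominator: v_13(403/19) = 1. Step 2 — apply |x|_p = p^{-v_p(x)} = 13^{-1} = 1/13.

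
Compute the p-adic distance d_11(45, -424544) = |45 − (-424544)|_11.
d_11(45, -424544) = 1/14641

Step 1 — x − y = 45 − (-424544) = 424589. Step 2 — v_11(424589) = 4 (factor: 424589 = (11^4 · 29); the sign does not affect v_p). Step 3 — |x − y|_11 = 11^{-4} = 1/14641.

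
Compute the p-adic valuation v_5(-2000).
v_5(-2000) = 3

v_5(n) is the largest exponent k such that 5^k divides n. Factor out: -2000 = -5^3 · 16. (Sign doesn't affect v_p.) So v_5(-2000) = 3.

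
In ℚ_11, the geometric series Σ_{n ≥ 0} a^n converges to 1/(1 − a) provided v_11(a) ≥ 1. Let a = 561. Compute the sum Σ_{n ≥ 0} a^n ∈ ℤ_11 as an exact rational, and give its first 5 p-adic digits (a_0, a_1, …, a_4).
Σ a^n = 1/(1 − a) = -1/560;  first 5 digits = (1, 7, 9, 7, 5)

v_11(a) = 1 ≥ 1, so the series converges in ℤ_11 to 1/(1 − a) = 1/(1 − 561) = -1/560. Expand this rational in ℤ_11: compute digits iteratively via d_i = x_i mod 11, x_{i+1} = (x_i − d_i)/11. The first 5 digits are (1, 7, 9, 7, 5).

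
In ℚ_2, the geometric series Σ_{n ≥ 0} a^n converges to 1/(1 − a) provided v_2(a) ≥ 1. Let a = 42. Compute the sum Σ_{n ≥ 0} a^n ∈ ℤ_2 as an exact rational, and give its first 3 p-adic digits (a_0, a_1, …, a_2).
Σ a^n = 1/(1 − a) = -1/41;  first 3 digits = (1, 1, 1)

v_2(a) = 1 ≥ 1, so the series converges in ℤ_2 to 1/(1 − a) = 1/(1 − 42) = -1/41. Expand this rational in ℤ_2: compute digits iteratively via d_i = x_i mod 2, x_{i+1} = (x_i − d_i)/2. The first 3 digits are (1, 1, 1).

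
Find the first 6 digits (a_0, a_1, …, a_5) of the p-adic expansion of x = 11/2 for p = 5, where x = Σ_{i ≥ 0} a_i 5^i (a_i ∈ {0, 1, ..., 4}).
(a_0, …, a_5) = (3, 3, 2, 2, 2, 2)

v_5(11/2) = 0 (numerator and denominator both coprime to 5), so x ∈ ℤ_5^×. Compute digits iteratively via a_i = x_i mod 5, x_{i+1} = (x_i − a_i)/5, with x_0 = x:
  x_0 = 11/2;  a_0 = 3;  x_1 = (x_0 − 3)/5 = 1/2
  x_1 = 1/2;  a_1 = 3;  x_2 = (x_1 − 3)/5 = -1/2
  x_2 = -1/2;  a_2 = 2;  x_3 = (x_2 − 2)/5 = -1/2
  x_3 = -1/2;  a_3 = 2;  x_4 = (x_3 − 2)/5 = -1/2
  x_4 = -1/2;  a_4 = 2;  x_5 = (x_4 − 2)/5 = -1/2
  x_5 = -1/2;  a_5 = 2;  x_6 = (x_5 − 2)/5 = -1/2
Digits: (3, 3, 2, 2, 2, 2).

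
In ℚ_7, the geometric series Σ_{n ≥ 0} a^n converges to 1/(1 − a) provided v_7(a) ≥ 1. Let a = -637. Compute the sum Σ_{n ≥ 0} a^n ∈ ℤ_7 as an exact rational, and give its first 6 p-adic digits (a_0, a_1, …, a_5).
Σ a^n = 1/(1 − a) = 1/638;  first 6 digits = (1, 0, 1, 5, 0, 3)

v_7(a) = 2 ≥ 1, so the series converges in ℤ_7 to 1/(1 − a) = 1/(1 − (-637)) = 1/638. Expand this rational in ℤ_7: compute digits iteratively via d_i = x_i mod 7, x_{i+1} = (x_i − d_i)/7. The first 6 digits are (1, 0, 1, 5, 0, 3).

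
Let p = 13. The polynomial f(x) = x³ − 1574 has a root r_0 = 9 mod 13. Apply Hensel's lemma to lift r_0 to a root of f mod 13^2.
r_1 = 9 (mod 169)

Hensel: r_{i+1} = r_i − f(r_i)/f′(r_i) mod 13^{i+2}, where f′(x) = 3x². Iterate:
  r_0 = 9 (mod 13)
  r_1 = 9 (mod 169)
Final: r = 9 with f(r) ≡ 0 mod 13^2.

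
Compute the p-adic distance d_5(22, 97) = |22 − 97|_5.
d_5(22, 97) = 1/25

Step 1 — x − y = 22 − 97 = -75. Step 2 — v_5(-75) = 2 (factor: -75 = −(5^2 · 3); the sign does not affect v_p). Step 3 — |x − y|_5 = 5^{-2} = 1/25.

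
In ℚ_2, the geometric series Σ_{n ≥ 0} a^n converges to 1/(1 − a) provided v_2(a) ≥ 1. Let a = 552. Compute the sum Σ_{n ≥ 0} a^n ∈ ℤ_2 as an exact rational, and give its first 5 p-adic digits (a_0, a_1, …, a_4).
Σ a^n = 1/(1 − a) = -1/551;  first 5 digits = (1, 0, 0, 1, 0)

v_2(a) = 3 ≥ 1, so the series converges in ℤ_2 to 1/(1 − a) = 1/(1 − 552) = -1/551. Expand this rational in ℤ_2: compute digits iteratively via d_i = x_i mod 2, x_{i+1} = (x_i − d_i)/2. The first 5 digits are (1, 0, 0, 1, 0).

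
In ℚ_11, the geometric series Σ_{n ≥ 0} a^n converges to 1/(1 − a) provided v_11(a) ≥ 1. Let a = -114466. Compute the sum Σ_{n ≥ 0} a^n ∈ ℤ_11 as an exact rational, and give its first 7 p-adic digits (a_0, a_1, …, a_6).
Σ a^n = 1/(1 − a) = 1/114467;  first 7 digits = (1, 0, 0, 2, 3, 10, 3)

v_11(a) = 3 ≥ 1, so the series converges in ℤ_11 to 1/(1 − a) = 1/(1 − (-114466)) = 1/114467. Expand this rational in ℤ_11: compute digits iteratively via d_i = x_i mod 11, x_{i+1} = (x_i − d_i)/11. The first 7 digits are (1, 0, 0, 2, 3, 10, 3).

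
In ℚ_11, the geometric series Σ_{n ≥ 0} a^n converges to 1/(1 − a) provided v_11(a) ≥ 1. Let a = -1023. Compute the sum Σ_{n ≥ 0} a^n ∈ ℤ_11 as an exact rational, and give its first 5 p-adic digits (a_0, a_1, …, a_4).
Σ a^n = 1/(1 − a) = 1/1024;  first 5 digits = (1, 6, 5, 0, 8)

v_11(a) = 1 ≥ 1, so the series converges in ℤ_11 to 1/(1 − a) = 1/(1 − (-1023)) = 1/1024. Expand this rational in ℤ_11: compute digits iteratively via d_i = x_i mod 11, x_{i+1} = (x_i − d_i)/11. The first 5 digits are (1, 6, 5, 0, 8).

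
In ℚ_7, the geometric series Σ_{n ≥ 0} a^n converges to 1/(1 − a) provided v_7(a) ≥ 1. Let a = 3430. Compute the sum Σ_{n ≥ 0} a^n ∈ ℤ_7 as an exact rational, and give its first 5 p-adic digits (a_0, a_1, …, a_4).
Σ a^n = 1/(1 − a) = -1/3429;  first 5 digits = (1, 0, 0, 3, 1)

v_7(a) = 3 ≥ 1, so the series converges in ℤ_7 to 1/(1 − a) = 1/(1 − 3430) = -1/3429. Expand this rational in ℤ_7: compute digits iteratively via d_i = x_i mod 7, x_{i+1} = (x_i − d_i)/7. The first 5 digits are (1, 0, 0, 3, 1).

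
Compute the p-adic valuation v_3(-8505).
v_3(-8505) = 5

v_3(n) is the largest exponent k such that 3^k divides n. Factor out: -8505 = -3^5 · 35. (Sign doesn't affect v_p.) So v_3(-8505) = 5.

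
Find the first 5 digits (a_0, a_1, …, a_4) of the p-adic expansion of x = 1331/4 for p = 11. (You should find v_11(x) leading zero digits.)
(a_0, …, a_4) = (0, 0, 0, 3, 8)

v_11(1331/4) = 3, so a_0 = ... = a_2 = 0. Factor out: x = 11^3 · u with u = 1/4 a unit in ℤ_11. Expand u iteratively via a_{v+i} = u_i mod 11, u_{i+1} = (u_i − a_{v+i})/11:
  u_0 = 1/4;  a_3 = 3;  u_1 = (u_0 − 3)/11 = -1/4
  u_1 = -1/4;  a_4 = 8;  u_2 = (u_1 − 8)/11 = -3/4
Digits: (0, 0, 0, 3, 8).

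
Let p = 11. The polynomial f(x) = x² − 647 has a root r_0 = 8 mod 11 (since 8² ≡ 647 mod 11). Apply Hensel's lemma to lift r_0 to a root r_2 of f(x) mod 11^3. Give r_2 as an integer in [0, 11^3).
r_2 = 173 (mod 1331)

Hensel's recurrence: r_{i+1} = r_i − f(r_i)·(f′(r_i))^{-1} mod 11^{i+2}, with f′(x) = 2x. Iterate:
  r_0 = 8 (mod 11)
  r_1 = 52 (mod 121)
  r_2 = 173 (mod 1331)
Final: r_2 = 173, and one checks f(r_2) ≡ 0 mod 11^3.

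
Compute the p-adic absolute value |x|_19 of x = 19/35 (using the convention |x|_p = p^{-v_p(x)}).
|19/35|_19 = 1/19

Step 1 — compute v_19(x) by factoring powers of 19 out of the numerator and denominator: v_19(19/35) = 1. Step 2 — apply |x|_p = p^{-v_p(x)} = 19^{-1} = 1/19.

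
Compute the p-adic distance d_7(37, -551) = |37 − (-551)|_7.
d_7(37, -551) = 1/49

Step 1 — x − y = 37 − (-551) = 588. Step 2 — v_7(588) = 2 (factor: 588 = (7^2 · 12); the sign does not affect v_p). Step 3 — |x − y|_7 = 7^{-2} = 1/49.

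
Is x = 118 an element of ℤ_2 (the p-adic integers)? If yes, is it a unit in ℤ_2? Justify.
x ∈ ℤ_2 but not a unit; v_2(x) = 1 > 0

ℤ_2 = {x ∈ ℚ_2 : v_2(x) ≥ 0} and ℤ_2^× = {x ∈ ℤ_2 : v_2(x) = 0}. Here v_2(118) = v_2(num) − v_2(den) = 1; compare against these criteria.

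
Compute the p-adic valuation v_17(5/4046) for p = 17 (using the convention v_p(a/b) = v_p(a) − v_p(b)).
v_17(5/4046) = -2

Factor powers of 17 from the numerator and denominator of the reduced fraction: 5 = 17^0 · 5 and 4046 = 17^2 · 14. Apply v_p(a/b) = v_p(a) − v_p(b): v_17(5/4046) = 0 − 2 = -2.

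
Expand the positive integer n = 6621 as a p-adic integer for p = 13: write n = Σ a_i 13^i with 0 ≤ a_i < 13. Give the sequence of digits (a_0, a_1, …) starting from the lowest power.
(a_0, a_1, …) = (4, 2, 0, 3)

Repeated division by 13 gives the digits low-to-high: 6621 = 4 + 2·13^1 + 3·13^3. Digit sequence: (4, 2, 0, 3).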